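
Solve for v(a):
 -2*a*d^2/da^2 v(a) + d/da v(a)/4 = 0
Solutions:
 v(a) = C1 + C2*a^(9/8)


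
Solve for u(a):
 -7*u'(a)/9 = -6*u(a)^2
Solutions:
 u(a) = -7/(C1 + 54*a)


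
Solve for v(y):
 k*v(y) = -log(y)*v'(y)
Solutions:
 v(y) = C1*exp(-k*li(y))


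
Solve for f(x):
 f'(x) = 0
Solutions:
 f(x) = C1


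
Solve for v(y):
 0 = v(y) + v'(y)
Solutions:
 v(y) = C1*exp(-y)


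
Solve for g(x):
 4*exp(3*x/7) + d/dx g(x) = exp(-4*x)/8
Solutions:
 g(x) = C1 - 28*exp(3*x/7)/3 - exp(-4*x)/32


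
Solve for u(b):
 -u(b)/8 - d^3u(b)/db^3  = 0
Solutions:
 u(b) = C3*exp(-b/2) + (C1*sin(sqrt(3)*b/4) + C2*cos(sqrt(3)*b/4))*exp(b/4)


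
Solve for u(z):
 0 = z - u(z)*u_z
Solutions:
 u(z) = -sqrt(C1 + z^2)
 u(z) = sqrt(C1 + z^2)


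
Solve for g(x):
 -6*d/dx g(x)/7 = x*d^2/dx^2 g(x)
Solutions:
 g(x) = C1 + C2*x^(1/7)


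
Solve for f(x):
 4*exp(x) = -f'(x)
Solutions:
 f(x) = C1 - 4*exp(x)


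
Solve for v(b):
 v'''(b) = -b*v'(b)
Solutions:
 v(b) = C1 + Integral(C2*airyai(-b) + C3*airybi(-b), b)


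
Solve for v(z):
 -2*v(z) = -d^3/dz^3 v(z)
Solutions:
 v(z) = C3*exp(2^(1/3)*z) + (C1*sin(2^(1/3)*sqrt(3)*z/2) + C2*cos(2^(1/3)*sqrt(3)*z/2))*exp(-2^(1/3)*z/2)


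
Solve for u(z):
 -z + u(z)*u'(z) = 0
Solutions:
 u(z) = -sqrt(C1 + z^2)
 u(z) = sqrt(C1 + z^2)


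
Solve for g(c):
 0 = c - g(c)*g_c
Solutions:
 g(c) = -sqrt(C1 + c^2)
 g(c) = sqrt(C1 + c^2)


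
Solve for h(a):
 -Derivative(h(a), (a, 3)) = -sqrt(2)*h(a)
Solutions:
 h(a) = C3*exp(2^(1/6)*a) + (C1*sin(2^(1/6)*sqrt(3)*a/2) + C2*cos(2^(1/6)*sqrt(3)*a/2))*exp(-2^(1/6)*a/2)


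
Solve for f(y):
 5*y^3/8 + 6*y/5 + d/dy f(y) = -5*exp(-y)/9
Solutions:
 f(y) = C1 - 5*y^4/32 - 3*y^2/5 + 5*exp(-y)/9


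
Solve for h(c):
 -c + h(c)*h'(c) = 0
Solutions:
 h(c) = -sqrt(C1 + c^2)
 h(c) = sqrt(C1 + c^2)


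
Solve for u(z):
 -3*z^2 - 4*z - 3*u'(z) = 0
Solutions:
 u(z) = C1 - z^3/3 - 2*z^2/3


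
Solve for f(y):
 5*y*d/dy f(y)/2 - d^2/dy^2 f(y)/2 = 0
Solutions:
 f(y) = C1 + C2*erfi(sqrt(10)*y/2)


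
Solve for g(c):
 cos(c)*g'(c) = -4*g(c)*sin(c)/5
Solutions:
 g(c) = C1*cos(c)^(4/5)


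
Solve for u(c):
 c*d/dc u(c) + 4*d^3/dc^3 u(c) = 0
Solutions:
 u(c) = C1 + Integral(C2*airyai(-2^(1/3)*c/2) + C3*airybi(-2^(1/3)*c/2), c)


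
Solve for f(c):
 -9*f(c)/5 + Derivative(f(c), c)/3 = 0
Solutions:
 f(c) = C1*exp(27*c/5)


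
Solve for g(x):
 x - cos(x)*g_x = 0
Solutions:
 g(x) = C1 + Integral(x/cos(x), x)


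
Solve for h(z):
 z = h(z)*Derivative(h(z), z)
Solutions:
 h(z) = -sqrt(C1 + z^2)
 h(z) = sqrt(C1 + z^2)


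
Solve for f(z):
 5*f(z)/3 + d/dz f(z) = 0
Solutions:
 f(z) = C1*exp(-5*z/3)


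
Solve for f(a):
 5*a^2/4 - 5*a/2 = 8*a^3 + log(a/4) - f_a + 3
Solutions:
 f(a) = C1 + 2*a^4 - 5*a^3/12 + 5*a^2/4 + a*log(a) - a*log(4) + 2*a


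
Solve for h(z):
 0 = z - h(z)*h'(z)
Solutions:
 h(z) = -sqrt(C1 + z^2)
 h(z) = sqrt(C1 + z^2)


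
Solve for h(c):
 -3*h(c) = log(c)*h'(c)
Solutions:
 h(c) = C1*exp(-3*li(c))


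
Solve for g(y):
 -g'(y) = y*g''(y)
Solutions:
 g(y) = C1 + C2*log(y)


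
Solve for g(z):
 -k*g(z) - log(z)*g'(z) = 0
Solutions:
 g(z) = C1*exp(-k*li(z))


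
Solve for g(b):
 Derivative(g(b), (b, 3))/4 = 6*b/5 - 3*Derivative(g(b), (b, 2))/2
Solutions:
 g(b) = C1 + C2*b + C3*exp(-6*b) + 2*b^3/15 - b^2/15


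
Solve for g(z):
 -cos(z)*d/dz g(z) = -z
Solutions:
 g(z) = C1 + Integral(z/cos(z), z)


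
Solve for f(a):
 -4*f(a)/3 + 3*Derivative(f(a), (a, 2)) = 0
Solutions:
 f(a) = C1*exp(-2*a/3) + C2*exp(2*a/3)


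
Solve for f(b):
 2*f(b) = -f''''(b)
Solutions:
 f(b) = (C1*sin(2^(3/4)*b/2) + C2*cos(2^(3/4)*b/2))*exp(-2^(3/4)*b/2) + (C3*sin(2^(3/4)*b/2) + C4*cos(2^(3/4)*b/2))*exp(2^(3/4)*b/2)


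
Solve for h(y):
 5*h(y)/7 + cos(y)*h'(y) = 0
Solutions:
 h(y) = C1*(sin(y) - 1)^(5/14)/(sin(y) + 1)^(5/14)


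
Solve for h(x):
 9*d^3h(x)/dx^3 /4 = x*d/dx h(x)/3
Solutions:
 h(x) = C1 + Integral(C2*airyai(2^(2/3)*x/3) + C3*airybi(2^(2/3)*x/3), x)


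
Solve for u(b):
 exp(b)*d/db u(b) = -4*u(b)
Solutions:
 u(b) = C1*exp(4*exp(-b))


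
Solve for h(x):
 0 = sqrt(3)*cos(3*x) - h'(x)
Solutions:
 h(x) = C1 + sqrt(3)*sin(3*x)/3


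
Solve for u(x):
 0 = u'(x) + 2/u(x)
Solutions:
 u(x) = -sqrt(C1 - 4*x)
 u(x) = sqrt(C1 - 4*x)


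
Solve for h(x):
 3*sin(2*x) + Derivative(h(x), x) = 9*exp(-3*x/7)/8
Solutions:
 h(x) = C1 + 3*cos(2*x)/2 - 21*exp(-3*x/7)/8


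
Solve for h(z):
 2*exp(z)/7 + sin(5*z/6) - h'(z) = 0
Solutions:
 h(z) = C1 + 2*exp(z)/7 - 6*cos(5*z/6)/5


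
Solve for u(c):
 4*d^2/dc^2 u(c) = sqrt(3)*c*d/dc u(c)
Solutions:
 u(c) = C1 + C2*erfi(sqrt(2)*3^(1/4)*c/4)


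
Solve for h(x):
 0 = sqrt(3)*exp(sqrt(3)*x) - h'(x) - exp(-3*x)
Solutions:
 h(x) = C1 + exp(sqrt(3)*x) + exp(-3*x)/3


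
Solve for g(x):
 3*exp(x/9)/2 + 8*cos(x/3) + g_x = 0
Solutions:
 g(x) = C1 - 27*exp(x/9)/2 - 24*sin(x/3)


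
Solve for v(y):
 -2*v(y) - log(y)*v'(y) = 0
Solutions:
 v(y) = C1*exp(-2*li(y))


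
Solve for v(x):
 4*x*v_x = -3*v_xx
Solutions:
 v(x) = C1 + C2*erf(sqrt(6)*x/3)


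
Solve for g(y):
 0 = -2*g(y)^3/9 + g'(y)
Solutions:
 g(y) = -3*sqrt(2)*sqrt(-1/(C1 + 2*y))/2
 g(y) = 3*sqrt(2)*sqrt(-1/(C1 + 2*y))/2


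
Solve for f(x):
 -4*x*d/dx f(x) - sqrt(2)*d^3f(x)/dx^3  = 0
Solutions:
 f(x) = C1 + Integral(C2*airyai(-sqrt(2)*x) + C3*airybi(-sqrt(2)*x), x)


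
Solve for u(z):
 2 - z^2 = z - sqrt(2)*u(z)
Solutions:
 u(z) = sqrt(2)*(z^2 + z - 2)/2


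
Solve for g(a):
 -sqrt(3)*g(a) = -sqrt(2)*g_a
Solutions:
 g(a) = C1*exp(sqrt(6)*a/2)


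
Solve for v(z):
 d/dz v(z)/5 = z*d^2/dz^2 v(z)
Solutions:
 v(z) = C1 + C2*z^(6/5)


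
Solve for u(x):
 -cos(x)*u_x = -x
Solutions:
 u(x) = C1 + Integral(x/cos(x), x)


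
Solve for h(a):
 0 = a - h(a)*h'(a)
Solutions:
 h(a) = -sqrt(C1 + a^2)
 h(a) = sqrt(C1 + a^2)


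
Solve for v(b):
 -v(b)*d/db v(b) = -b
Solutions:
 v(b) = -sqrt(C1 + b^2)
 v(b) = sqrt(C1 + b^2)


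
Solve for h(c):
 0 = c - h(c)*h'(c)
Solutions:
 h(c) = -sqrt(C1 + c^2)
 h(c) = sqrt(C1 + c^2)


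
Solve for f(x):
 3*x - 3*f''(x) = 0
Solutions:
 f(x) = C1 + C2*x + x^3/6


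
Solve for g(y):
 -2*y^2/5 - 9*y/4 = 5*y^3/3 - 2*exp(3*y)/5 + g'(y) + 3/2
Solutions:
 g(y) = C1 - 5*y^4/12 - 2*y^3/15 - 9*y^2/8 - 3*y/2 + 2*exp(3*y)/15


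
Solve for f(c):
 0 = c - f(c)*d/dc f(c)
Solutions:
 f(c) = -sqrt(C1 + c^2)
 f(c) = sqrt(C1 + c^2)


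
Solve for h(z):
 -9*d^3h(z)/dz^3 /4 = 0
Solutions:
 h(z) = C1 + C2*z + C3*z^2


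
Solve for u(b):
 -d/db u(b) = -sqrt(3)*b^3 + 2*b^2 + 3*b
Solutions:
 u(b) = C1 + sqrt(3)*b^4/4 - 2*b^3/3 - 3*b^2/2


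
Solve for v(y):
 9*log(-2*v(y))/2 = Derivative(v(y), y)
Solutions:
 -2*Integral(1/(log(-_y) + log(2)), (_y, v(y)))/9 = C1 - y


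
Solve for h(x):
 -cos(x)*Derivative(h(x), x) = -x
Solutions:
 h(x) = C1 + Integral(x/cos(x), x)


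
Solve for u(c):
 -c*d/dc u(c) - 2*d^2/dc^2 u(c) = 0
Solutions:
 u(c) = C1 + C2*erf(c/2)


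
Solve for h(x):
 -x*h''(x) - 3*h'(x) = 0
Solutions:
 h(x) = C1 + C2/x^2


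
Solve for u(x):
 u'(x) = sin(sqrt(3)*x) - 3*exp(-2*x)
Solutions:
 u(x) = C1 - sqrt(3)*cos(sqrt(3)*x)/3 + 3*exp(-2*x)/2


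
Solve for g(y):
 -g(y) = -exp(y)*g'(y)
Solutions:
 g(y) = C1*exp(-exp(-y))


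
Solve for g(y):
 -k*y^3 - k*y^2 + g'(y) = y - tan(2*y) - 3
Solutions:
 g(y) = C1 + k*y^4/4 + k*y^3/3 + y^2/2 - 3*y + log(cos(2*y))/2


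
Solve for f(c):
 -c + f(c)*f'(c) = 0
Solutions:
 f(c) = -sqrt(C1 + c^2)
 f(c) = sqrt(C1 + c^2)


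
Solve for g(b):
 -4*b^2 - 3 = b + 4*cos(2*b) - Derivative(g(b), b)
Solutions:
 g(b) = C1 + 4*b^3/3 + b^2/2 + 3*b + 2*sin(2*b)


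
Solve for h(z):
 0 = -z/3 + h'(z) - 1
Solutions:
 h(z) = C1 + z^2/6 + z


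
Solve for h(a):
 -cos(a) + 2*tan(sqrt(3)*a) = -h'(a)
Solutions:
 h(a) = C1 + 2*sqrt(3)*log(cos(sqrt(3)*a))/3 + sin(a)


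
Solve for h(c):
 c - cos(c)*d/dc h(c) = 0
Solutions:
 h(c) = C1 + Integral(c/cos(c), c)


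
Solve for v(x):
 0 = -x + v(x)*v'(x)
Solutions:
 v(x) = -sqrt(C1 + x^2)
 v(x) = sqrt(C1 + x^2)


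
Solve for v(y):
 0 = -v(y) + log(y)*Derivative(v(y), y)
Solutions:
 v(y) = C1*exp(li(y))


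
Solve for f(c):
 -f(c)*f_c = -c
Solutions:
 f(c) = -sqrt(C1 + c^2)
 f(c) = sqrt(C1 + c^2)


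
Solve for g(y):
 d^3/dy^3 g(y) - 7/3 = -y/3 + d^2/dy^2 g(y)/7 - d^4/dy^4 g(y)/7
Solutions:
 g(y) = C1 + C2*y + C3*exp(y*(-7 + sqrt(53))/2) + C4*exp(-y*(7 + sqrt(53))/2) + 7*y^3/18


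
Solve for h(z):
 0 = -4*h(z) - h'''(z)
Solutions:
 h(z) = C3*exp(-2^(2/3)*z) + (C1*sin(2^(2/3)*sqrt(3)*z/2) + C2*cos(2^(2/3)*sqrt(3)*z/2))*exp(2^(2/3)*z/2)


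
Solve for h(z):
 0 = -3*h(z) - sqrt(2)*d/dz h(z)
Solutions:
 h(z) = C1*exp(-3*sqrt(2)*z/2)


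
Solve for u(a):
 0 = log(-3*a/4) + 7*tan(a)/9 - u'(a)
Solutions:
 u(a) = C1 + a*log(-a) - 2*a*log(2) - a + a*log(3) - 7*log(cos(a))/9


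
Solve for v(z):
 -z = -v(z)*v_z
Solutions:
 v(z) = -sqrt(C1 + z^2)
 v(z) = sqrt(C1 + z^2)


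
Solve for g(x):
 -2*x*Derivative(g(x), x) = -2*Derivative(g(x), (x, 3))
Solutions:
 g(x) = C1 + Integral(C2*airyai(x) + C3*airybi(x), x)


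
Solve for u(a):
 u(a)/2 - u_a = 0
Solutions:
 u(a) = C1*exp(a/2)


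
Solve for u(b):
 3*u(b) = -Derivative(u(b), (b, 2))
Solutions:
 u(b) = C1*sin(sqrt(3)*b) + C2*cos(sqrt(3)*b)


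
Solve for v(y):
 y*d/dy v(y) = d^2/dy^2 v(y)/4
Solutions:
 v(y) = C1 + C2*erfi(sqrt(2)*y)


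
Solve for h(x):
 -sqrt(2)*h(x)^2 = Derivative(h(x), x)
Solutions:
 h(x) = 1/(C1 + sqrt(2)*x)


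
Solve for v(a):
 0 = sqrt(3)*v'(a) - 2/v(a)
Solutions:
 v(a) = -sqrt(C1 + 12*sqrt(3)*a)/3
 v(a) = sqrt(C1 + 12*sqrt(3)*a)/3


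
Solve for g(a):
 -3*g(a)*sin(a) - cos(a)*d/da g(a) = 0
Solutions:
 g(a) = C1*cos(a)^3


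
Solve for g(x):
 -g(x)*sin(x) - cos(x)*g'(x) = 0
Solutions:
 g(x) = C1*cos(x)


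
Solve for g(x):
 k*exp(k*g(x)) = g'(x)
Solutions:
 g(x) = Piecewise((log(-1/(C1*k + k^2*x))/k, Ne(k, 0)), (nan, True))
 g(x) = Piecewise((C1 + k*x, Eq(k, 0)), (nan, True))


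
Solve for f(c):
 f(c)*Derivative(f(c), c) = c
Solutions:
 f(c) = -sqrt(C1 + c^2)
 f(c) = sqrt(C1 + c^2)


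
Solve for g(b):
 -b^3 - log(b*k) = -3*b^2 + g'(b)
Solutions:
 g(b) = C1 - b^4/4 + b^3 - b*log(b*k) + b


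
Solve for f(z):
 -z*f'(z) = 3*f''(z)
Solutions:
 f(z) = C1 + C2*erf(sqrt(6)*z/6)


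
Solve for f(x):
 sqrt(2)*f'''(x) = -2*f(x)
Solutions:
 f(x) = C3*exp(-2^(1/6)*x) + (C1*sin(2^(1/6)*sqrt(3)*x/2) + C2*cos(2^(1/6)*sqrt(3)*x/2))*exp(2^(1/6)*x/2)


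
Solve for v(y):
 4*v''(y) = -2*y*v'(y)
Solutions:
 v(y) = C1 + C2*erf(y/2)


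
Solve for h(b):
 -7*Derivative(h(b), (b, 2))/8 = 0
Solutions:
 h(b) = C1 + C2*b


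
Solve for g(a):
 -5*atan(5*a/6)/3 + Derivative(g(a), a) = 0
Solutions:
 g(a) = C1 + 5*a*atan(5*a/6)/3 - log(25*a^2 + 36)


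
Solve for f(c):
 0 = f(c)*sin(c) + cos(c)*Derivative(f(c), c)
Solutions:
 f(c) = C1*cos(c)


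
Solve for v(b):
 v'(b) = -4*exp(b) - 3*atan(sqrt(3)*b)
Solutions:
 v(b) = C1 - 3*b*atan(sqrt(3)*b) - 4*exp(b) + sqrt(3)*log(3*b^2 + 1)/2


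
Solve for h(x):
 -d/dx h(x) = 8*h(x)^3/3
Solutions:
 h(x) = -sqrt(6)*sqrt(-1/(C1 - 8*x))/2
 h(x) = sqrt(6)*sqrt(-1/(C1 - 8*x))/2


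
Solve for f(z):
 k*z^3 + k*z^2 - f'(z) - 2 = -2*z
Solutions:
 f(z) = C1 + k*z^4/4 + k*z^3/3 + z^2 - 2*z


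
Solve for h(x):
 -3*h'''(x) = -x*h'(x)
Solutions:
 h(x) = C1 + Integral(C2*airyai(3^(2/3)*x/3) + C3*airybi(3^(2/3)*x/3), x)


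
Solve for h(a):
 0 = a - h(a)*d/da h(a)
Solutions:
 h(a) = -sqrt(C1 + a^2)
 h(a) = sqrt(C1 + a^2)


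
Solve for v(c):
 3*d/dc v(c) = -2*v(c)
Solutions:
 v(c) = C1*exp(-2*c/3)


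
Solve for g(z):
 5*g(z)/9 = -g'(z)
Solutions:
 g(z) = C1*exp(-5*z/9)


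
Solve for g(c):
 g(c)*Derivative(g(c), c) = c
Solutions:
 g(c) = -sqrt(C1 + c^2)
 g(c) = sqrt(C1 + c^2)


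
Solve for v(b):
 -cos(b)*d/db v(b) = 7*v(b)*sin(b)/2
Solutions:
 v(b) = C1*cos(b)^(7/2)


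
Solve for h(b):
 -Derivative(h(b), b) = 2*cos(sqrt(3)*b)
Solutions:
 h(b) = C1 - 2*sqrt(3)*sin(sqrt(3)*b)/3


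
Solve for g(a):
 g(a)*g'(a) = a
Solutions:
 g(a) = -sqrt(C1 + a^2)
 g(a) = sqrt(C1 + a^2)


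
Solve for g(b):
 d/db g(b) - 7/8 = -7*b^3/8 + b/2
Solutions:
 g(b) = C1 - 7*b^4/32 + b^2/4 + 7*b/8


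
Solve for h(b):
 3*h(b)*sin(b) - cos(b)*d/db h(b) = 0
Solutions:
 h(b) = C1/cos(b)^3


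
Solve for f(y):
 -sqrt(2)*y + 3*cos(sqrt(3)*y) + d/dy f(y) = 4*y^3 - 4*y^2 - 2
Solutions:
 f(y) = C1 + y^4 - 4*y^3/3 + sqrt(2)*y^2/2 - 2*y - sqrt(3)*sin(sqrt(3)*y)


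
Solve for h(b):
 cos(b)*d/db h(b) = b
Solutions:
 h(b) = C1 + Integral(b/cos(b), b)


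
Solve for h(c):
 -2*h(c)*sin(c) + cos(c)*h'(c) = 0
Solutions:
 h(c) = C1/cos(c)^2


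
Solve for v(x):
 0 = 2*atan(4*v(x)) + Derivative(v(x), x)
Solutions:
 Integral(1/atan(4*_y), (_y, v(x))) = C1 - 2*x


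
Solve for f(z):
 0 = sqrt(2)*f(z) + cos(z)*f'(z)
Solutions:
 f(z) = C1*(sin(z) - 1)^(sqrt(2)/2)/(sin(z) + 1)^(sqrt(2)/2)


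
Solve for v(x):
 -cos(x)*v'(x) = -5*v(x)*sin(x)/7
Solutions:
 v(x) = C1/cos(x)^(5/7)


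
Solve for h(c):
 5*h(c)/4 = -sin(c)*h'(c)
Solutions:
 h(c) = C1*(cos(c) + 1)^(5/8)/(cos(c) - 1)^(5/8)


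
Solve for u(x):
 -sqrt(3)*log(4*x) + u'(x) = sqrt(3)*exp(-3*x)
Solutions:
 u(x) = C1 + sqrt(3)*x*log(x) + sqrt(3)*x*(-1 + 2*log(2)) - sqrt(3)*exp(-3*x)/3


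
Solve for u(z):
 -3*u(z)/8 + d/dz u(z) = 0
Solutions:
 u(z) = C1*exp(3*z/8)


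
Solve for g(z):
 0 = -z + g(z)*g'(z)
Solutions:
 g(z) = -sqrt(C1 + z^2)
 g(z) = sqrt(C1 + z^2)


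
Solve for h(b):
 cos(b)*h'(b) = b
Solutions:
 h(b) = C1 + Integral(b/cos(b), b)


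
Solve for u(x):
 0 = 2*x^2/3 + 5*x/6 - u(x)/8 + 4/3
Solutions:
 u(x) = 16*x^2/3 + 20*x/3 + 32/3


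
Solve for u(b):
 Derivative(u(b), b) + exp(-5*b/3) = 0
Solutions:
 u(b) = C1 + 3*exp(-5*b/3)/5


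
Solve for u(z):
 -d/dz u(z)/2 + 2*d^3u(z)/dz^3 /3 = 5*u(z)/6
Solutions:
 u(z) = C1*exp(-z*((2*sqrt(6) + 5)^(-1/3) + (2*sqrt(6) + 5)^(1/3))/4)*sin(sqrt(3)*z*(-(2*sqrt(6) + 5)^(1/3) + (2*sqrt(6) + 5)^(-1/3))/4) + C2*exp(-z*((2*sqrt(6) + 5)^(-1/3) + (2*sqrt(6) + 5)^(1/3))/4)*cos(sqrt(3)*z*(-(2*sqrt(6) + 5)^(1/3) + (2*sqrt(6) + 5)^(-1/3))/4) + C3*exp(z*((2*sqrt(6) + 5)^(-1/3) + (2*sqrt(6) + 5)^(1/3))/2)


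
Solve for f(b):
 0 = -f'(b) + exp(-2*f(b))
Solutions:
 f(b) = log(-sqrt(C1 + 2*b))
 f(b) = log(C1 + 2*b)/2


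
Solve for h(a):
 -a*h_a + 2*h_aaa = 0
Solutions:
 h(a) = C1 + Integral(C2*airyai(2^(2/3)*a/2) + C3*airybi(2^(2/3)*a/2), a)


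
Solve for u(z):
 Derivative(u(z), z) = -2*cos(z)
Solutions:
 u(z) = C1 - 2*sin(z)


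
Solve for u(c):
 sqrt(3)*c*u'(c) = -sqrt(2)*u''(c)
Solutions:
 u(c) = C1 + C2*erf(6^(1/4)*c/2)


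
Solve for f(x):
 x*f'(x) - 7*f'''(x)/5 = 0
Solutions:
 f(x) = C1 + Integral(C2*airyai(5^(1/3)*7^(2/3)*x/7) + C3*airybi(5^(1/3)*7^(2/3)*x/7), x)


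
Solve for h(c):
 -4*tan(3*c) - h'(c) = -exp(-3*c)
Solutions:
 h(c) = C1 - 2*log(tan(3*c)^2 + 1)/3 - exp(-3*c)/3


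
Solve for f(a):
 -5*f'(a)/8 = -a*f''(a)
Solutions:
 f(a) = C1 + C2*a^(13/8)


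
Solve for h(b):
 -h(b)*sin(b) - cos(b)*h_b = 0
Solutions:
 h(b) = C1*cos(b)


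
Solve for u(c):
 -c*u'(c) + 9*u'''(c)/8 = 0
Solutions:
 u(c) = C1 + Integral(C2*airyai(2*3^(1/3)*c/3) + C3*airybi(2*3^(1/3)*c/3), c)


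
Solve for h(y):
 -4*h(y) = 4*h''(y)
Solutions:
 h(y) = C1*sin(y) + C2*cos(y)


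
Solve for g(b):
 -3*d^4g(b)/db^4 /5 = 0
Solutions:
 g(b) = C1 + C2*b + C3*b^2 + C4*b^3


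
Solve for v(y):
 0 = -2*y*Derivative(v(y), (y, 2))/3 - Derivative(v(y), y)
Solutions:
 v(y) = C1 + C2/sqrt(y)


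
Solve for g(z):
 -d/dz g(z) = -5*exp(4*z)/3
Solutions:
 g(z) = C1 + 5*exp(4*z)/12


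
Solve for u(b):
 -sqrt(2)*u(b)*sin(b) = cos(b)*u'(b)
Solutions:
 u(b) = C1*cos(b)^(sqrt(2))


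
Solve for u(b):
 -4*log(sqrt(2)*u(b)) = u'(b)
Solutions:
 Integral(1/(2*log(_y) + log(2)), (_y, u(b)))/2 = C1 - b


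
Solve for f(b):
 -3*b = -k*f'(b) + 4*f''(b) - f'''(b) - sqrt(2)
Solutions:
 f(b) = C1 + C2*exp(b*(2 - sqrt(4 - k))) + C3*exp(b*(sqrt(4 - k) + 2)) + 3*b^2/(2*k) - sqrt(2)*b/k + 12*b/k^2


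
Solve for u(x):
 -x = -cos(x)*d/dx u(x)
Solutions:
 u(x) = C1 + Integral(x/cos(x), x)


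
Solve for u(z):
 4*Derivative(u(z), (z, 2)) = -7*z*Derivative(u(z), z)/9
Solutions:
 u(z) = C1 + C2*erf(sqrt(14)*z/12)


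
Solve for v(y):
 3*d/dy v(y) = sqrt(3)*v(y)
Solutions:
 v(y) = C1*exp(sqrt(3)*y/3)


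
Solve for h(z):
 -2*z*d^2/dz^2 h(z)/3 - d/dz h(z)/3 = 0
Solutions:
 h(z) = C1 + C2*sqrt(z)


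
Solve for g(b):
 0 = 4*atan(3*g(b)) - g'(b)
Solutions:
 Integral(1/atan(3*_y), (_y, g(b))) = C1 + 4*b


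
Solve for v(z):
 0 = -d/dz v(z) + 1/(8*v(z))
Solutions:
 v(z) = -sqrt(C1 + z)/2
 v(z) = sqrt(C1 + z)/2


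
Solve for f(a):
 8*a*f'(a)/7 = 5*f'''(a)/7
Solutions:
 f(a) = C1 + Integral(C2*airyai(2*5^(2/3)*a/5) + C3*airybi(2*5^(2/3)*a/5), a)


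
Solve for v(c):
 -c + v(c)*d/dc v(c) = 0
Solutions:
 v(c) = -sqrt(C1 + c^2)
 v(c) = sqrt(C1 + c^2)


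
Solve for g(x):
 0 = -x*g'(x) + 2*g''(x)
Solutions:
 g(x) = C1 + C2*erfi(x/2)


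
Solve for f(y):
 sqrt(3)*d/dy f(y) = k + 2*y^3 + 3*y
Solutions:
 f(y) = C1 + sqrt(3)*k*y/3 + sqrt(3)*y^4/6 + sqrt(3)*y^2/2


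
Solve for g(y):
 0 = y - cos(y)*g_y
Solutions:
 g(y) = C1 + Integral(y/cos(y), y)


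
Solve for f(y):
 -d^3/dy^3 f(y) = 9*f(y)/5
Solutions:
 f(y) = C3*exp(-15^(2/3)*y/5) + (C1*sin(3*3^(1/6)*5^(2/3)*y/10) + C2*cos(3*3^(1/6)*5^(2/3)*y/10))*exp(15^(2/3)*y/10)


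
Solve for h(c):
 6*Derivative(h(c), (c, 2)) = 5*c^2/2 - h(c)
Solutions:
 h(c) = C1*sin(sqrt(6)*c/6) + C2*cos(sqrt(6)*c/6) + 5*c^2/2 - 30


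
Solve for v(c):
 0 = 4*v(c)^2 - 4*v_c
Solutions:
 v(c) = -1/(C1 + c)


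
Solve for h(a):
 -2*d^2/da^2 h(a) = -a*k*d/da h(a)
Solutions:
 h(a) = Piecewise((-sqrt(pi)*C1*erf(a*sqrt(-k)/2)/sqrt(-k) - C2, (k > 0) | (k < 0)), (-C1*a - C2, True))


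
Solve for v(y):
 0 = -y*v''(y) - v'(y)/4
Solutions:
 v(y) = C1 + C2*y^(3/4)


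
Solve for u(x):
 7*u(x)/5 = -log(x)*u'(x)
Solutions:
 u(x) = C1*exp(-7*li(x)/5)


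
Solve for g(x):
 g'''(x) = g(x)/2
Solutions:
 g(x) = C3*exp(2^(2/3)*x/2) + (C1*sin(2^(2/3)*sqrt(3)*x/4) + C2*cos(2^(2/3)*sqrt(3)*x/4))*exp(-2^(2/3)*x/4)


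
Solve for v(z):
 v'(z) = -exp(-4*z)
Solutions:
 v(z) = C1 + exp(-4*z)/4


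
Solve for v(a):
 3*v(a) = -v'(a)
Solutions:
 v(a) = C1*exp(-3*a)


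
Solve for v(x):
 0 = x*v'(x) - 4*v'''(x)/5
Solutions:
 v(x) = C1 + Integral(C2*airyai(10^(1/3)*x/2) + C3*airybi(10^(1/3)*x/2), x)


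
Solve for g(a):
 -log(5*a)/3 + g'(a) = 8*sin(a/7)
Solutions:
 g(a) = C1 + a*log(a)/3 - a/3 + a*log(5)/3 - 56*cos(a/7)


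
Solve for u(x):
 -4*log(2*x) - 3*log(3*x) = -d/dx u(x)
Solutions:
 u(x) = C1 + 7*x*log(x) - 7*x + x*log(432)


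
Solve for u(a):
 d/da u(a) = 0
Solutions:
 u(a) = C1


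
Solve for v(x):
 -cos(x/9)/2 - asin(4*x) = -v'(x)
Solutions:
 v(x) = C1 + x*asin(4*x) + sqrt(1 - 16*x^2)/4 + 9*sin(x/9)/2


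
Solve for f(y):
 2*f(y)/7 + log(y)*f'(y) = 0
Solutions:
 f(y) = C1*exp(-2*li(y)/7)


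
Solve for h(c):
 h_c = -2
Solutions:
 h(c) = C1 - 2*c


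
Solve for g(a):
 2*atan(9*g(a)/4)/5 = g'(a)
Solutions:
 Integral(1/atan(9*_y/4), (_y, g(a))) = C1 + 2*a/5


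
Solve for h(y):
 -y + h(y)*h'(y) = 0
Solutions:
 h(y) = -sqrt(C1 + y^2)
 h(y) = sqrt(C1 + y^2)


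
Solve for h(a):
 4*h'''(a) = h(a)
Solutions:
 h(a) = C3*exp(2^(1/3)*a/2) + (C1*sin(2^(1/3)*sqrt(3)*a/4) + C2*cos(2^(1/3)*sqrt(3)*a/4))*exp(-2^(1/3)*a/4)


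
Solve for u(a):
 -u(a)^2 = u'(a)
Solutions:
 u(a) = 1/(C1 + a)


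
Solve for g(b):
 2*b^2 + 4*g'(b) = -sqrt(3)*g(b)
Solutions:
 g(b) = C1*exp(-sqrt(3)*b/4) - 2*sqrt(3)*b^2/3 + 16*b/3 - 64*sqrt(3)/9


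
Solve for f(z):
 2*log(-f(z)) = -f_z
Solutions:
 -li(-f(z)) = C1 - 2*z


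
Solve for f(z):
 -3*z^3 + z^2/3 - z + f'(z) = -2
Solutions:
 f(z) = C1 + 3*z^4/4 - z^3/9 + z^2/2 - 2*z


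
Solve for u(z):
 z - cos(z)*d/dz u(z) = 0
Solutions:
 u(z) = C1 + Integral(z/cos(z), z)


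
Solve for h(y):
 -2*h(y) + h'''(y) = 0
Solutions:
 h(y) = C3*exp(2^(1/3)*y) + (C1*sin(2^(1/3)*sqrt(3)*y/2) + C2*cos(2^(1/3)*sqrt(3)*y/2))*exp(-2^(1/3)*y/2)


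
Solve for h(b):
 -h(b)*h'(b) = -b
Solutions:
 h(b) = -sqrt(C1 + b^2)
 h(b) = sqrt(C1 + b^2)


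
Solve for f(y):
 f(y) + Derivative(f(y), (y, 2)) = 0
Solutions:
 f(y) = C1*sin(y) + C2*cos(y)


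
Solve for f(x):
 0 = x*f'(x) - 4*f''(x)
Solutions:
 f(x) = C1 + C2*erfi(sqrt(2)*x/4)


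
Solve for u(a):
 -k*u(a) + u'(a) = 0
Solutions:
 u(a) = C1*exp(a*k)


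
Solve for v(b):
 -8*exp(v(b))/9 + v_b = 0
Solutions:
 v(b) = log(-1/(C1 + 8*b)) + 2*log(3)


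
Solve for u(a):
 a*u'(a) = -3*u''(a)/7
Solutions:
 u(a) = C1 + C2*erf(sqrt(42)*a/6)


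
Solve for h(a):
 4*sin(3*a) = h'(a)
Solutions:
 h(a) = C1 - 4*cos(3*a)/3


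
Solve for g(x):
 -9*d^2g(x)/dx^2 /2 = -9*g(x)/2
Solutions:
 g(x) = C1*exp(-x) + C2*exp(x)


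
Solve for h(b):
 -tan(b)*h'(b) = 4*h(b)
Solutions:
 h(b) = C1/sin(b)^4


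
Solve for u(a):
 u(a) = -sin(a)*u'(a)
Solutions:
 u(a) = C1*sqrt(cos(a) + 1)/sqrt(cos(a) - 1)


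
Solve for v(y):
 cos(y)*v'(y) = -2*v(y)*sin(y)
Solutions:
 v(y) = C1*cos(y)^2


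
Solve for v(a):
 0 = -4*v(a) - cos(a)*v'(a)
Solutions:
 v(a) = C1*(sin(a)^2 - 2*sin(a) + 1)/(sin(a)^2 + 2*sin(a) + 1)


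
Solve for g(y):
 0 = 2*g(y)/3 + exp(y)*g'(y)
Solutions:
 g(y) = C1*exp(2*exp(-y)/3)


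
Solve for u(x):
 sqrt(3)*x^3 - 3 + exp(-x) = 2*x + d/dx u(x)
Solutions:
 u(x) = C1 + sqrt(3)*x^4/4 - x^2 - 3*x - exp(-x)


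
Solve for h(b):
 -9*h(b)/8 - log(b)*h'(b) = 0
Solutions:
 h(b) = C1*exp(-9*li(b)/8)


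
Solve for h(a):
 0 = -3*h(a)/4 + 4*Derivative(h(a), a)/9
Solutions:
 h(a) = C1*exp(27*a/16)


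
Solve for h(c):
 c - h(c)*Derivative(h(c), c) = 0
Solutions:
 h(c) = -sqrt(C1 + c^2)
 h(c) = sqrt(C1 + c^2)


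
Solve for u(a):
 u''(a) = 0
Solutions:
 u(a) = C1 + C2*a


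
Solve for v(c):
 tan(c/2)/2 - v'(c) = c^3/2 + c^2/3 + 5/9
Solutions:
 v(c) = C1 - c^4/8 - c^3/9 - 5*c/9 - log(cos(c/2))


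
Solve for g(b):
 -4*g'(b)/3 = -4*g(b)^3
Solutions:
 g(b) = -sqrt(2)*sqrt(-1/(C1 + 3*b))/2
 g(b) = sqrt(2)*sqrt(-1/(C1 + 3*b))/2


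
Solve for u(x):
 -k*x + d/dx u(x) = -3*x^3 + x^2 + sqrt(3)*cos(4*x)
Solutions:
 u(x) = C1 + k*x^2/2 - 3*x^4/4 + x^3/3 + sqrt(3)*sin(4*x)/4


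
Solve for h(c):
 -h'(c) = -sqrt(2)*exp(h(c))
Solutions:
 h(c) = log(-1/(C1 + sqrt(2)*c))


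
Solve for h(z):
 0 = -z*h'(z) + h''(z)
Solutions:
 h(z) = C1 + C2*erfi(sqrt(2)*z/2)


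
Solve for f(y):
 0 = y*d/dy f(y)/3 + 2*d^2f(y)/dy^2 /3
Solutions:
 f(y) = C1 + C2*erf(y/2)


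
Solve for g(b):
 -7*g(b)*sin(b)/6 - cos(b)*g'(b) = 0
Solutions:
 g(b) = C1*cos(b)^(7/6)


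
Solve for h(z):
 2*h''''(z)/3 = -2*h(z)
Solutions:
 h(z) = (C1*sin(sqrt(2)*3^(1/4)*z/2) + C2*cos(sqrt(2)*3^(1/4)*z/2))*exp(-sqrt(2)*3^(1/4)*z/2) + (C3*sin(sqrt(2)*3^(1/4)*z/2) + C4*cos(sqrt(2)*3^(1/4)*z/2))*exp(sqrt(2)*3^(1/4)*z/2)


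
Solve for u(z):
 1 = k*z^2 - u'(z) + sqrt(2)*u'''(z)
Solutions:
 u(z) = C1 + C2*exp(-2^(3/4)*z/2) + C3*exp(2^(3/4)*z/2) + k*z^3/3 + 2*sqrt(2)*k*z - z


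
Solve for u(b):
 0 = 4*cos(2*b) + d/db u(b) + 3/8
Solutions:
 u(b) = C1 - 3*b/8 - 4*sin(b)*cos(b)


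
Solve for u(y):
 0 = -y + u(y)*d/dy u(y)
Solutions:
 u(y) = -sqrt(C1 + y^2)
 u(y) = sqrt(C1 + y^2)


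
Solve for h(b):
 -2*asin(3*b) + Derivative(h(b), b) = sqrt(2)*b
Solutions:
 h(b) = C1 + sqrt(2)*b^2/2 + 2*b*asin(3*b) + 2*sqrt(1 - 9*b^2)/3


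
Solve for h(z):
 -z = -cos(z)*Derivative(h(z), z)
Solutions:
 h(z) = C1 + Integral(z/cos(z), z)


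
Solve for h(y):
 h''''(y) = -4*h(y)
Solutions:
 h(y) = (C1*sin(y) + C2*cos(y))*exp(-y) + (C3*sin(y) + C4*cos(y))*exp(y)


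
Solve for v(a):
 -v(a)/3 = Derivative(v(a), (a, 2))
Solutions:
 v(a) = C1*sin(sqrt(3)*a/3) + C2*cos(sqrt(3)*a/3)


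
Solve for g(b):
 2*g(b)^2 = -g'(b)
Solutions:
 g(b) = 1/(C1 + 2*b)


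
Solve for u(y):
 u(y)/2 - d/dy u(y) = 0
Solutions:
 u(y) = C1*exp(y/2)


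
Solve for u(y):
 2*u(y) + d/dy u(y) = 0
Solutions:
 u(y) = C1*exp(-2*y)


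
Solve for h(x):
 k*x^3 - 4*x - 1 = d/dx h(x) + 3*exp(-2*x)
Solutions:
 h(x) = C1 + k*x^4/4 - 2*x^2 - x + 3*exp(-2*x)/2


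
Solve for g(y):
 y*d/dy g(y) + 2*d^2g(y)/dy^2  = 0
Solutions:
 g(y) = C1 + C2*erf(y/2)


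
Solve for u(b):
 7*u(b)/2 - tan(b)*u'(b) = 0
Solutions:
 u(b) = C1*sin(b)^(7/2)


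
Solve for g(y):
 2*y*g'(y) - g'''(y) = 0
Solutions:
 g(y) = C1 + Integral(C2*airyai(2^(1/3)*y) + C3*airybi(2^(1/3)*y), y)


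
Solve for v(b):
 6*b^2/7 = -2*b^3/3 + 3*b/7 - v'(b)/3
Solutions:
 v(b) = C1 - b^4/2 - 6*b^3/7 + 9*b^2/14


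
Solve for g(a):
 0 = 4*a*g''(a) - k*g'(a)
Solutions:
 g(a) = C1 + a^(re(k)/4 + 1)*(C2*sin(log(a)*Abs(im(k))/4) + C3*cos(log(a)*im(k)/4))


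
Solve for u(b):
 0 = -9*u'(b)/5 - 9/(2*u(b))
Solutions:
 u(b) = -sqrt(C1 - 5*b)
 u(b) = sqrt(C1 - 5*b)


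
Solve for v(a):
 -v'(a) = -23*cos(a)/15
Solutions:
 v(a) = C1 + 23*sin(a)/15


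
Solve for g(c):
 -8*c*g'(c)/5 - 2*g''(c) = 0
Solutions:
 g(c) = C1 + C2*erf(sqrt(10)*c/5)


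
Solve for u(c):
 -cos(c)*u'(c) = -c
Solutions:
 u(c) = C1 + Integral(c/cos(c), c)


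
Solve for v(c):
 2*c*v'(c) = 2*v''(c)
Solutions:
 v(c) = C1 + C2*erfi(sqrt(2)*c/2)


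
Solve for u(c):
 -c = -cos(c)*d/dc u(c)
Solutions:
 u(c) = C1 + Integral(c/cos(c), c)


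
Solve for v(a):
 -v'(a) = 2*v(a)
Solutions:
 v(a) = C1*exp(-2*a)


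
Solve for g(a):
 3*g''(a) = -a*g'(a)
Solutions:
 g(a) = C1 + C2*erf(sqrt(6)*a/6)


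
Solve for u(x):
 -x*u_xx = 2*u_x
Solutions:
 u(x) = C1 + C2/x


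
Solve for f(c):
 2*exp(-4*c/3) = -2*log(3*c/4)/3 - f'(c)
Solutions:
 f(c) = C1 - 2*c*log(c)/3 + 2*c*(-log(3) + 1 + 2*log(2))/3 + 3*exp(-4*c/3)/2


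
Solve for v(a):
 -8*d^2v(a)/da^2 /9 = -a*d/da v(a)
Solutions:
 v(a) = C1 + C2*erfi(3*a/4)


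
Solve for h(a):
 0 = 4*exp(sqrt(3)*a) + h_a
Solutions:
 h(a) = C1 - 4*sqrt(3)*exp(sqrt(3)*a)/3


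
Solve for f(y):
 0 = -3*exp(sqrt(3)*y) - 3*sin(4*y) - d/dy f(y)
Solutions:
 f(y) = C1 - sqrt(3)*exp(sqrt(3)*y) + 3*cos(4*y)/4


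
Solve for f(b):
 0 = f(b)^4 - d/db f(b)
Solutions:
 f(b) = (-1/(C1 + 3*b))^(1/3)
 f(b) = (-1/(C1 + b))^(1/3)*(-3^(2/3) - 3*3^(1/6)*I)/6
 f(b) = (-1/(C1 + b))^(1/3)*(-3^(2/3) + 3*3^(1/6)*I)/6


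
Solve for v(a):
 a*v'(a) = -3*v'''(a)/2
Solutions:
 v(a) = C1 + Integral(C2*airyai(-2^(1/3)*3^(2/3)*a/3) + C3*airybi(-2^(1/3)*3^(2/3)*a/3), a)


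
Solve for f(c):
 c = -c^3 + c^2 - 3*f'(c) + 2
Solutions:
 f(c) = C1 - c^4/12 + c^3/9 - c^2/6 + 2*c/3


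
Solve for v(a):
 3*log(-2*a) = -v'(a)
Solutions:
 v(a) = C1 - 3*a*log(-a) + 3*a*(1 - log(2))


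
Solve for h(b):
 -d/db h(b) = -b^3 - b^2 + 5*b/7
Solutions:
 h(b) = C1 + b^4/4 + b^3/3 - 5*b^2/14


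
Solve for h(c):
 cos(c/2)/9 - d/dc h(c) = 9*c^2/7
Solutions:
 h(c) = C1 - 3*c^3/7 + 2*sin(c/2)/9


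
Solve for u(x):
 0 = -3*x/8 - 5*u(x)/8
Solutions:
 u(x) = -3*x/5


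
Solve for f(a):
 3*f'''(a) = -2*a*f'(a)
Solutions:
 f(a) = C1 + Integral(C2*airyai(-2^(1/3)*3^(2/3)*a/3) + C3*airybi(-2^(1/3)*3^(2/3)*a/3), a)


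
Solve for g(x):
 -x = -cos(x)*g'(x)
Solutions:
 g(x) = C1 + Integral(x/cos(x), x)


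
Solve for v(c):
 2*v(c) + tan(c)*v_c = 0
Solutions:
 v(c) = C1/sin(c)^2


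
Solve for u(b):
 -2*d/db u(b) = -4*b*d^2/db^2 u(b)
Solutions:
 u(b) = C1 + C2*b^(3/2)


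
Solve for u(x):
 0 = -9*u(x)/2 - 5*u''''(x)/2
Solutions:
 u(x) = (C1*sin(5^(3/4)*sqrt(6)*x/10) + C2*cos(5^(3/4)*sqrt(6)*x/10))*exp(-5^(3/4)*sqrt(6)*x/10) + (C3*sin(5^(3/4)*sqrt(6)*x/10) + C4*cos(5^(3/4)*sqrt(6)*x/10))*exp(5^(3/4)*sqrt(6)*x/10)


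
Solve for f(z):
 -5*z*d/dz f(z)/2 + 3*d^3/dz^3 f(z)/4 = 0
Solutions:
 f(z) = C1 + Integral(C2*airyai(10^(1/3)*3^(2/3)*z/3) + C3*airybi(10^(1/3)*3^(2/3)*z/3), z)


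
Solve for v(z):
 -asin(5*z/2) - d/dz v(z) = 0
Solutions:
 v(z) = C1 - z*asin(5*z/2) - sqrt(4 - 25*z^2)/5


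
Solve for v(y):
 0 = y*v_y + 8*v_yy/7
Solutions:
 v(y) = C1 + C2*erf(sqrt(7)*y/4)


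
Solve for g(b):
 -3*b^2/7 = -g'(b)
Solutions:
 g(b) = C1 + b^3/7


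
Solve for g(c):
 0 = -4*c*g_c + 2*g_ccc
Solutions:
 g(c) = C1 + Integral(C2*airyai(2^(1/3)*c) + C3*airybi(2^(1/3)*c), c)


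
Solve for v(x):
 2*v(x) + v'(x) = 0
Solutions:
 v(x) = C1*exp(-2*x)


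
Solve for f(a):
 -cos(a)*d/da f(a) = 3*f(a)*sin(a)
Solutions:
 f(a) = C1*cos(a)^3


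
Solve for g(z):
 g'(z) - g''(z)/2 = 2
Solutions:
 g(z) = C1 + C2*exp(2*z) + 2*z


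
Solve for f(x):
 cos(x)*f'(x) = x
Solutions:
 f(x) = C1 + Integral(x/cos(x), x)


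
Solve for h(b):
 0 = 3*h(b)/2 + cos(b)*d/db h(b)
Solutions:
 h(b) = C1*(sin(b) - 1)^(3/4)/(sin(b) + 1)^(3/4)


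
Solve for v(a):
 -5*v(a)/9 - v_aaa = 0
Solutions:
 v(a) = C3*exp(-15^(1/3)*a/3) + (C1*sin(3^(5/6)*5^(1/3)*a/6) + C2*cos(3^(5/6)*5^(1/3)*a/6))*exp(15^(1/3)*a/6)


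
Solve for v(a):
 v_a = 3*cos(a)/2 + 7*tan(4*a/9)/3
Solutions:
 v(a) = C1 - 21*log(cos(4*a/9))/4 + 3*sin(a)/2


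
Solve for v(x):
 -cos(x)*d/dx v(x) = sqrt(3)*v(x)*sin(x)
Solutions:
 v(x) = C1*cos(x)^(sqrt(3))


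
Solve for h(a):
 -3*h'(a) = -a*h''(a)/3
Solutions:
 h(a) = C1 + C2*a^10


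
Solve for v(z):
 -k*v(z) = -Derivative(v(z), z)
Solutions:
 v(z) = C1*exp(k*z)


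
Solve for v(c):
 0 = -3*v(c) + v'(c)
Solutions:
 v(c) = C1*exp(3*c)


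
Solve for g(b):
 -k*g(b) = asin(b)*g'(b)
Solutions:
 g(b) = C1*exp(-k*Integral(1/asin(b), b))


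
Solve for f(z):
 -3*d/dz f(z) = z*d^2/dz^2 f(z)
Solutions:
 f(z) = C1 + C2/z^2


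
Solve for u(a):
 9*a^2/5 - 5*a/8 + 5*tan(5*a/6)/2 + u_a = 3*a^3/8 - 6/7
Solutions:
 u(a) = C1 + 3*a^4/32 - 3*a^3/5 + 5*a^2/16 - 6*a/7 + 3*log(cos(5*a/6))


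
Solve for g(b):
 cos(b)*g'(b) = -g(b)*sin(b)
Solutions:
 g(b) = C1*cos(b)


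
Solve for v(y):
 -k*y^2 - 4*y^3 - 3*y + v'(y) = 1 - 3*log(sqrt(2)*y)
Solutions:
 v(y) = C1 + k*y^3/3 + y^4 + 3*y^2/2 - 3*y*log(y) - 3*y*log(2)/2 + 4*y


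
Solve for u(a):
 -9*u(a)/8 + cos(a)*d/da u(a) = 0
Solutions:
 u(a) = C1*(sin(a) + 1)^(9/16)/(sin(a) - 1)^(9/16)


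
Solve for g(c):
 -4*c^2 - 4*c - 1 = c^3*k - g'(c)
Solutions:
 g(c) = C1 + c^4*k/4 + 4*c^3/3 + 2*c^2 + c


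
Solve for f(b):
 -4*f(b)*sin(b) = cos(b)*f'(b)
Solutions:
 f(b) = C1*cos(b)^4


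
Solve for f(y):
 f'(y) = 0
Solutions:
 f(y) = C1


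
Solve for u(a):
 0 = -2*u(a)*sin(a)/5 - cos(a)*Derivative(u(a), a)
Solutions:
 u(a) = C1*cos(a)^(2/5)


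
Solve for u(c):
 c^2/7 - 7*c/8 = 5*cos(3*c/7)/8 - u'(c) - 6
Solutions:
 u(c) = C1 - c^3/21 + 7*c^2/16 - 6*c + 35*sin(3*c/7)/24


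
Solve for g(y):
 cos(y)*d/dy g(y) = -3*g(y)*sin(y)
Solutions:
 g(y) = C1*cos(y)^3


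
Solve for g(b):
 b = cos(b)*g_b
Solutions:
 g(b) = C1 + Integral(b/cos(b), b)


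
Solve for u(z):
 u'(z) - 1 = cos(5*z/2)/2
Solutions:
 u(z) = C1 + z + sin(5*z/2)/5


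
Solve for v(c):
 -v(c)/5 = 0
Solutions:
 v(c) = 0


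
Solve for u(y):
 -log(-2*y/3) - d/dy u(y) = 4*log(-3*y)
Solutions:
 u(y) = C1 - 5*y*log(-y) + y*(5 - log(54))


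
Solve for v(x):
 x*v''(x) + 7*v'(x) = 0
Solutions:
 v(x) = C1 + C2/x^6


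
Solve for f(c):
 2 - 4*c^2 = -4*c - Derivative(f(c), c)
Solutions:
 f(c) = C1 + 4*c^3/3 - 2*c^2 - 2*c


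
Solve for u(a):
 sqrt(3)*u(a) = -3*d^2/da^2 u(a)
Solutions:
 u(a) = C1*sin(3^(3/4)*a/3) + C2*cos(3^(3/4)*a/3)


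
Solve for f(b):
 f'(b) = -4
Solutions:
 f(b) = C1 - 4*b


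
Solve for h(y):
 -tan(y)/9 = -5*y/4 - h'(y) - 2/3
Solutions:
 h(y) = C1 - 5*y^2/8 - 2*y/3 - log(cos(y))/9


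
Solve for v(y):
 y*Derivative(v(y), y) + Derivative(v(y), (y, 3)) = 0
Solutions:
 v(y) = C1 + Integral(C2*airyai(-y) + C3*airybi(-y), y)


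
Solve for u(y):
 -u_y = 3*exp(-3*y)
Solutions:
 u(y) = C1 + exp(-3*y)


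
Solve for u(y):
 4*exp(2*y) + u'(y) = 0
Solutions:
 u(y) = C1 - 2*exp(2*y)


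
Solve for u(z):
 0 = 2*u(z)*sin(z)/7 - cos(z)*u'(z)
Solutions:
 u(z) = C1/cos(z)^(2/7)


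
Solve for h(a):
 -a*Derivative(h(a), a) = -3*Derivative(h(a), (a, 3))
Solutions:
 h(a) = C1 + Integral(C2*airyai(3^(2/3)*a/3) + C3*airybi(3^(2/3)*a/3), a)


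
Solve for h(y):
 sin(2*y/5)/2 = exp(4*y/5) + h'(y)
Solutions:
 h(y) = C1 - 5*exp(4*y/5)/4 - 5*cos(2*y/5)/4


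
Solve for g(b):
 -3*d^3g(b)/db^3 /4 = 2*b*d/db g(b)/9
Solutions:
 g(b) = C1 + Integral(C2*airyai(-2*b/3) + C3*airybi(-2*b/3), b)


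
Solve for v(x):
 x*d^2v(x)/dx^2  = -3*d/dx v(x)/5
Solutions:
 v(x) = C1 + C2*x^(2/5)


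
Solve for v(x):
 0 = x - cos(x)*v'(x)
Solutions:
 v(x) = C1 + Integral(x/cos(x), x)


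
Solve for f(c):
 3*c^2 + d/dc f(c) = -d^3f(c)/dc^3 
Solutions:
 f(c) = C1 + C2*sin(c) + C3*cos(c) - c^3 + 6*c


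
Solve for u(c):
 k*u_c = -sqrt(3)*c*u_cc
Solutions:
 u(c) = C1 + c^(-sqrt(3)*re(k)/3 + 1)*(C2*sin(sqrt(3)*log(c)*Abs(im(k))/3) + C3*cos(sqrt(3)*log(c)*im(k)/3))


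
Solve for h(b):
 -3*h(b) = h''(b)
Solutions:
 h(b) = C1*sin(sqrt(3)*b) + C2*cos(sqrt(3)*b)


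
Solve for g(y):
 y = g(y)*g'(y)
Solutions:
 g(y) = -sqrt(C1 + y^2)
 g(y) = sqrt(C1 + y^2)


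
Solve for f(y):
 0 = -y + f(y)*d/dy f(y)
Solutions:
 f(y) = -sqrt(C1 + y^2)
 f(y) = sqrt(C1 + y^2)


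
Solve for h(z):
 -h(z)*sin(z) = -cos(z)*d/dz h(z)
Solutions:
 h(z) = C1/cos(z)


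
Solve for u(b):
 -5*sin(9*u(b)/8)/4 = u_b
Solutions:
 5*b/4 + 4*log(cos(9*u(b)/8) - 1)/9 - 4*log(cos(9*u(b)/8) + 1)/9 = C1


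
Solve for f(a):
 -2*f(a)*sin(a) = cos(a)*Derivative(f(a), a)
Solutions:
 f(a) = C1*cos(a)^2


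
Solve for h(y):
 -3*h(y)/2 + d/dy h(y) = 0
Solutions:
 h(y) = C1*exp(3*y/2)


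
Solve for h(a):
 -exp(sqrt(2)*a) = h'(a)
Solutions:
 h(a) = C1 - sqrt(2)*exp(sqrt(2)*a)/2


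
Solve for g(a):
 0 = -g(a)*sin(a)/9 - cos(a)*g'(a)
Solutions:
 g(a) = C1*cos(a)^(1/9)


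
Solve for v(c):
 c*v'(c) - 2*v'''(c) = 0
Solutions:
 v(c) = C1 + Integral(C2*airyai(2^(2/3)*c/2) + C3*airybi(2^(2/3)*c/2), c)


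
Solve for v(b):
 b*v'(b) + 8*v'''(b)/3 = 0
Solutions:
 v(b) = C1 + Integral(C2*airyai(-3^(1/3)*b/2) + C3*airybi(-3^(1/3)*b/2), b)


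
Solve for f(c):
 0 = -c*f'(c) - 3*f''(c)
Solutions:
 f(c) = C1 + C2*erf(sqrt(6)*c/6)


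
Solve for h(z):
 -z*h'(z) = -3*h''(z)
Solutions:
 h(z) = C1 + C2*erfi(sqrt(6)*z/6)


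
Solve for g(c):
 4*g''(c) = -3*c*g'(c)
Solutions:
 g(c) = C1 + C2*erf(sqrt(6)*c/4)


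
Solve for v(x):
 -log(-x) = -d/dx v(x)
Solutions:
 v(x) = C1 + x*log(-x) - x


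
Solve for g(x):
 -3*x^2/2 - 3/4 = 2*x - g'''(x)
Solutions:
 g(x) = C1 + C2*x + C3*x^2 + x^5/40 + x^4/12 + x^3/8


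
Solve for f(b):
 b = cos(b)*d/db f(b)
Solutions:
 f(b) = C1 + Integral(b/cos(b), b)


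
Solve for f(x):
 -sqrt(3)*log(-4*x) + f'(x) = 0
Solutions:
 f(x) = C1 + sqrt(3)*x*log(-x) + sqrt(3)*x*(-1 + 2*log(2))


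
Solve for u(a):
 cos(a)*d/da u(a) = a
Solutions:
 u(a) = C1 + Integral(a/cos(a), a)


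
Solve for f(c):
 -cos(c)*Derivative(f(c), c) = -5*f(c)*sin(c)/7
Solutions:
 f(c) = C1/cos(c)^(5/7)


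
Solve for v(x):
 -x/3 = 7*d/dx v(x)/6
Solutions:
 v(x) = C1 - x^2/7


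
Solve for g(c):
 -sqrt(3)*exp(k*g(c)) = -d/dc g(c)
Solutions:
 g(c) = Piecewise((log(-1/(C1*k + sqrt(3)*c*k))/k, Ne(k, 0)), (nan, True))
 g(c) = Piecewise((C1 + sqrt(3)*c, Eq(k, 0)), (nan, True))


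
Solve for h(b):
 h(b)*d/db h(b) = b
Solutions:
 h(b) = -sqrt(C1 + b^2)
 h(b) = sqrt(C1 + b^2)


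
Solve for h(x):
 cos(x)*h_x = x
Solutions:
 h(x) = C1 + Integral(x/cos(x), x)


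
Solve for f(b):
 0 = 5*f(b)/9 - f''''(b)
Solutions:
 f(b) = C1*exp(-sqrt(3)*5^(1/4)*b/3) + C2*exp(sqrt(3)*5^(1/4)*b/3) + C3*sin(sqrt(3)*5^(1/4)*b/3) + C4*cos(sqrt(3)*5^(1/4)*b/3)


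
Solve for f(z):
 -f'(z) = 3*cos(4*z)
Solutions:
 f(z) = C1 - 3*sin(4*z)/4


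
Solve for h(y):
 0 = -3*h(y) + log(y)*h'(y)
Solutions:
 h(y) = C1*exp(3*li(y))


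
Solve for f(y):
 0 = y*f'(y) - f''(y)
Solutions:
 f(y) = C1 + C2*erfi(sqrt(2)*y/2)


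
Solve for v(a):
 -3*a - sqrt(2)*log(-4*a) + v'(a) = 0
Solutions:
 v(a) = C1 + 3*a^2/2 + sqrt(2)*a*log(-a) + sqrt(2)*a*(-1 + 2*log(2))


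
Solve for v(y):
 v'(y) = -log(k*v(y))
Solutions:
 li(k*v(y))/k = C1 - y


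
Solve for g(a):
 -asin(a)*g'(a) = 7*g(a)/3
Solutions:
 g(a) = C1*exp(-7*Integral(1/asin(a), a)/3)


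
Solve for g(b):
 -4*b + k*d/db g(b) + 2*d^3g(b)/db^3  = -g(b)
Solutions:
 g(b) = C1*exp(b*(2*k/((-6^(1/3) + 2^(1/3)*3^(5/6)*I)*(sqrt(3)*sqrt(2*k^3 + 27) + 9)^(1/3)) + 6^(1/3)*(sqrt(3)*sqrt(2*k^3 + 27) + 9)^(1/3)/12 - 2^(1/3)*3^(5/6)*I*(sqrt(3)*sqrt(2*k^3 + 27) + 9)^(1/3)/12)) + C2*exp(b*(-2*k/((6^(1/3) + 2^(1/3)*3^(5/6)*I)*(sqrt(3)*sqrt(2*k^3 + 27) + 9)^(1/3)) + 6^(1/3)*(sqrt(3)*sqrt(2*k^3 + 27) + 9)^(1/3)/12 + 2^(1/3)*3^(5/6)*I*(sqrt(3)*sqrt(2*k^3 + 27) + 9)^(1/3)/12)) + C3*exp(6^(1/3)*b*(6^(1/3)*k/(sqrt(3)*sqrt(2*k^3 + 27) + 9)^(1/3) - (sqrt(3)*sqrt(2*k^3 + 27) + 9)^(1/3))/6) + 4*b - 4*k


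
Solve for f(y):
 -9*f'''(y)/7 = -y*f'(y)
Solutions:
 f(y) = C1 + Integral(C2*airyai(21^(1/3)*y/3) + C3*airybi(21^(1/3)*y/3), y)


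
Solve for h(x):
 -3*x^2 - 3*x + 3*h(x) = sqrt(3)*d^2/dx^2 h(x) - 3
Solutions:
 h(x) = C1*exp(-3^(1/4)*x) + C2*exp(3^(1/4)*x) + x^2 + x - 1 + 2*sqrt(3)/3


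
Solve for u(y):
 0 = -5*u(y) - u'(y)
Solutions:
 u(y) = C1*exp(-5*y)


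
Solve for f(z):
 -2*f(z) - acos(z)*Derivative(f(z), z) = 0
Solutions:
 f(z) = C1*exp(-2*Integral(1/acos(z), z))


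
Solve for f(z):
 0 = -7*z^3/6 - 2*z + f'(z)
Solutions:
 f(z) = C1 + 7*z^4/24 + z^2


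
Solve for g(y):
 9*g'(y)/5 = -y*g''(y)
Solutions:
 g(y) = C1 + C2/y^(4/5)


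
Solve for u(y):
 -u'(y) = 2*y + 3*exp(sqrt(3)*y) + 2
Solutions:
 u(y) = C1 - y^2 - 2*y - sqrt(3)*exp(sqrt(3)*y)


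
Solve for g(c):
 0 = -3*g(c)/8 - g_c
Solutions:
 g(c) = C1*exp(-3*c/8)


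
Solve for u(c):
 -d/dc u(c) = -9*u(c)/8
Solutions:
 u(c) = C1*exp(9*c/8)


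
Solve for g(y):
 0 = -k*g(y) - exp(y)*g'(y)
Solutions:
 g(y) = C1*exp(k*exp(-y))


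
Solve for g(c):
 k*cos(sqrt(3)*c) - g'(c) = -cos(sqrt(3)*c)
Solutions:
 g(c) = C1 + sqrt(3)*k*sin(sqrt(3)*c)/3 + sqrt(3)*sin(sqrt(3)*c)/3


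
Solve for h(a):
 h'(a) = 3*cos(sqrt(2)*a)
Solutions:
 h(a) = C1 + 3*sqrt(2)*sin(sqrt(2)*a)/2


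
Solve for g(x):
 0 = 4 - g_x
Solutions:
 g(x) = C1 + 4*x


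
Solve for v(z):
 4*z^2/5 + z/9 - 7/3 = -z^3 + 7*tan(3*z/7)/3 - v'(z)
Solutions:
 v(z) = C1 - z^4/4 - 4*z^3/15 - z^2/18 + 7*z/3 - 49*log(cos(3*z/7))/9
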